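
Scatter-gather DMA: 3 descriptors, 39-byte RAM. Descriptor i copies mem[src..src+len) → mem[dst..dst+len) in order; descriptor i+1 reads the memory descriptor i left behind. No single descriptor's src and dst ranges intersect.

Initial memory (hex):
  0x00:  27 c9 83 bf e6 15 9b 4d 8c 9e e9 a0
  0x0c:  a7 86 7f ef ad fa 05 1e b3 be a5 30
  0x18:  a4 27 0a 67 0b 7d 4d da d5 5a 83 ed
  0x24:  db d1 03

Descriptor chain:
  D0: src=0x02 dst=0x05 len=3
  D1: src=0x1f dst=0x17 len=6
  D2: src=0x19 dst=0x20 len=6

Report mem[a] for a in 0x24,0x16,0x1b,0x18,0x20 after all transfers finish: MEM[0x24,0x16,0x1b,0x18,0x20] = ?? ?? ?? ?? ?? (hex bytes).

D0: mem[0x05..0x07] <- [83 bf e6]
D1: mem[0x17..0x1c] <- [da d5 5a 83 ed db]
D2: mem[0x20..0x25] <- [5a 83 ed db 7d 4d]
query mem[0x24]=0x7d, mem[0x16]=0xa5, mem[0x1b]=0xed, mem[0x18]=0xd5, mem[0x20]=0x5a

MEM[0x24,0x16,0x1b,0x18,0x20] = 7d a5 ed d5 5a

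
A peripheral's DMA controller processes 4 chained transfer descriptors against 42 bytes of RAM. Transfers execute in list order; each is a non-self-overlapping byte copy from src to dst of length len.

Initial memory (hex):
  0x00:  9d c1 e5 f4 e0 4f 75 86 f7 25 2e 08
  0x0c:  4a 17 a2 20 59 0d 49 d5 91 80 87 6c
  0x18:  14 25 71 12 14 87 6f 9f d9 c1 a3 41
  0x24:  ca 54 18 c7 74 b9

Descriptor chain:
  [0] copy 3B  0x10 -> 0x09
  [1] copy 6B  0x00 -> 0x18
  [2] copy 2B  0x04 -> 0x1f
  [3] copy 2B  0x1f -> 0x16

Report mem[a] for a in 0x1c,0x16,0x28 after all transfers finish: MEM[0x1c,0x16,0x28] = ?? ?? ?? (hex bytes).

  after D0: wrote 3B at 0x09 = 590d49
  after D1: wrote 6B at 0x18 = 9dc1e5f4e04f
  after D2: wrote 2B at 0x1f = e04f
  after D3: wrote 2B at 0x16 = e04f
query mem[0x1c]=0xe0, mem[0x16]=0xe0, mem[0x28]=0x74

MEM[0x1c,0x16,0x28] = e0 e0 74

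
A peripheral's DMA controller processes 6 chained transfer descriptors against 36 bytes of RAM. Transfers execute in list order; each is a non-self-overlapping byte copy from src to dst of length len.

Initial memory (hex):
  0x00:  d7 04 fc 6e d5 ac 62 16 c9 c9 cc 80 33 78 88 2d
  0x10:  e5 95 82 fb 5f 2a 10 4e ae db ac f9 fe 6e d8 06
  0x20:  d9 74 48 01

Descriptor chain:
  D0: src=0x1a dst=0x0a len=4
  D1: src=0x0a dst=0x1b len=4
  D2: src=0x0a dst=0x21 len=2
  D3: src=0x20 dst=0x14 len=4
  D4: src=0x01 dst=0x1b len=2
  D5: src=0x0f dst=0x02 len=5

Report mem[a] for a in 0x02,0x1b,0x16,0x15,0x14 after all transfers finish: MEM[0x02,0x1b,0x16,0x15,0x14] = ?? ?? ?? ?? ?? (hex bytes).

  after D0: wrote 4B at 0x0a = acf9fe6e
  after D1: wrote 4B at 0x1b = acf9fe6e
  after D2: wrote 2B at 0x21 = acf9
  after D3: wrote 4B at 0x14 = d9acf901
  after D4: wrote 2B at 0x1b = 04fc
  after D5: wrote 5B at 0x02 = 2de59582fb
query mem[0x02]=0x2d, mem[0x1b]=0x04, mem[0x16]=0xf9, mem[0x15]=0xac, mem[0x14]=0xd9

MEM[0x02,0x1b,0x16,0x15,0x14] = 2d 04 f9 ac d9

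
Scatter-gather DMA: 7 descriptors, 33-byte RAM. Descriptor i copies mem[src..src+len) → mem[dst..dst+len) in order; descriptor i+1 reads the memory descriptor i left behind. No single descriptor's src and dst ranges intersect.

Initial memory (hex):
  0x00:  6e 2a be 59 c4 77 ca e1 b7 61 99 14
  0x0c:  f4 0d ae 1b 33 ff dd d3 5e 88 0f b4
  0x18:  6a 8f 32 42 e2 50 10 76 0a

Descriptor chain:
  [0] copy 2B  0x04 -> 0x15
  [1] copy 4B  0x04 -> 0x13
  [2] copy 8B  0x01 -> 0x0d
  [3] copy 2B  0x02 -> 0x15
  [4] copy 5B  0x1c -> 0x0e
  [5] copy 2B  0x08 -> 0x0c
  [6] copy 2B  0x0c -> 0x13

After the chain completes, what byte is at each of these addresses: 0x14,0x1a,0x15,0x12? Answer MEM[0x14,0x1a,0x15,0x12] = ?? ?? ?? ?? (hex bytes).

[0] 0x04->0x15 len=2 : c4 77
[1] 0x04->0x13 len=4 : c4 77 ca e1
[2] 0x01->0x0d len=8 : 2a be 59 c4 77 ca e1 b7
[3] 0x02->0x15 len=2 : be 59
[4] 0x1c->0x0e len=5 : e2 50 10 76 0a
[5] 0x08->0x0c len=2 : b7 61
[6] 0x0c->0x13 len=2 : b7 61
query mem[0x14]=0x61, mem[0x1a]=0x32, mem[0x15]=0xbe, mem[0x12]=0x0a

MEM[0x14,0x1a,0x15,0x12] = 61 32 be 0a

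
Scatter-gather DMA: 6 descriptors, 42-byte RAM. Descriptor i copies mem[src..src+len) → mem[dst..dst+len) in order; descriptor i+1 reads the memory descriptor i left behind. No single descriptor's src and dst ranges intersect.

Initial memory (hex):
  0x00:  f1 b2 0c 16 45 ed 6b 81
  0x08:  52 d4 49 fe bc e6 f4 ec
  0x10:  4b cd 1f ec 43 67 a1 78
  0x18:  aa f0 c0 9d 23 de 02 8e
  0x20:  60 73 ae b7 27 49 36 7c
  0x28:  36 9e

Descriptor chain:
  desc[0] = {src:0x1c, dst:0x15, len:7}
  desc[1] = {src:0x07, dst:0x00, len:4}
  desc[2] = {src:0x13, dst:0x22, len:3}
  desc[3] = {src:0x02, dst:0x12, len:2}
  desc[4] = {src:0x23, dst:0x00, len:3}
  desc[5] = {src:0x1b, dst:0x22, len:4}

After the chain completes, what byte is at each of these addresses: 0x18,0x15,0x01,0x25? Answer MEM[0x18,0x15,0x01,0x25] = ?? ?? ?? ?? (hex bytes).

[0] 0x1c->0x15 len=7 : 23 de 02 8e 60 73 ae
[1] 0x07->0x00 len=4 : 81 52 d4 49
[2] 0x13->0x22 len=3 : ec 43 23
[3] 0x02->0x12 len=2 : d4 49
[4] 0x23->0x00 len=3 : 43 23 49
[5] 0x1b->0x22 len=4 : ae 23 de 02
query mem[0x18]=0x8e, mem[0x15]=0x23, mem[0x01]=0x23, mem[0x25]=0x02

MEM[0x18,0x15,0x01,0x25] = 8e 23 23 02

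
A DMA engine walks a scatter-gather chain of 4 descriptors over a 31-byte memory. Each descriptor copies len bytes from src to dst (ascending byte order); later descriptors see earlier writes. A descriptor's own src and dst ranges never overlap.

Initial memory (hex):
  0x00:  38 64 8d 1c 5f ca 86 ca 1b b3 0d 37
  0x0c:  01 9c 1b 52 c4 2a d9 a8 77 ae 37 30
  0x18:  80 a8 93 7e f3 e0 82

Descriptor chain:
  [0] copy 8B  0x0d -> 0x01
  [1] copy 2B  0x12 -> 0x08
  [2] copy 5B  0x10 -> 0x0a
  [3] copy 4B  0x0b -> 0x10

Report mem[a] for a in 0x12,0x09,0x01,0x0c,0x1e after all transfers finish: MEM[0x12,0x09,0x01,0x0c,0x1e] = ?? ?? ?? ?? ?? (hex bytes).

MEM[0x12,0x09,0x01,0x0c,0x1e] = a8 a8 9c d9 82

#0 dst[0x01+8] := {0x9c,0x1b,0x52,0xc4,0x2a,0xd9,0xa8,0x77}
#1 dst[0x08+2] := {0xd9,0xa8}
#2 dst[0x0a+5] := {0xc4,0x2a,0xd9,0xa8,0x77}
#3 dst[0x10+4] := {0x2a,0xd9,0xa8,0x77}
query mem[0x12]=0xa8, mem[0x09]=0xa8, mem[0x01]=0x9c, mem[0x0c]=0xd9, mem[0x1e]=0x82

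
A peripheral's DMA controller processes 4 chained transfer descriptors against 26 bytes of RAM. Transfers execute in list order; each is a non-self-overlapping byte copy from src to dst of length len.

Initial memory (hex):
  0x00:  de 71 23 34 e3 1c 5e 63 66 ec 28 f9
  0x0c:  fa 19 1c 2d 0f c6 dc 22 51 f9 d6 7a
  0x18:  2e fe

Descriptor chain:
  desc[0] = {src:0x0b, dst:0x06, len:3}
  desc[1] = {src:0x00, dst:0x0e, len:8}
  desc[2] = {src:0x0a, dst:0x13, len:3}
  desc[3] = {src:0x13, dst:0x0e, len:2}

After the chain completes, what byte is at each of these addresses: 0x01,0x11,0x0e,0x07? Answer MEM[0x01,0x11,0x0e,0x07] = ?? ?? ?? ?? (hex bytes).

MEM[0x01,0x11,0x0e,0x07] = 71 34 28 fa

D0: mem[0x06..0x08] <- [f9 fa 19]
D1: mem[0x0e..0x15] <- [de 71 23 34 e3 1c f9 fa]
D2: mem[0x13..0x15] <- [28 f9 fa]
D3: mem[0x0e..0x0f] <- [28 f9]
query mem[0x01]=0x71, mem[0x11]=0x34, mem[0x0e]=0x28, mem[0x07]=0xfa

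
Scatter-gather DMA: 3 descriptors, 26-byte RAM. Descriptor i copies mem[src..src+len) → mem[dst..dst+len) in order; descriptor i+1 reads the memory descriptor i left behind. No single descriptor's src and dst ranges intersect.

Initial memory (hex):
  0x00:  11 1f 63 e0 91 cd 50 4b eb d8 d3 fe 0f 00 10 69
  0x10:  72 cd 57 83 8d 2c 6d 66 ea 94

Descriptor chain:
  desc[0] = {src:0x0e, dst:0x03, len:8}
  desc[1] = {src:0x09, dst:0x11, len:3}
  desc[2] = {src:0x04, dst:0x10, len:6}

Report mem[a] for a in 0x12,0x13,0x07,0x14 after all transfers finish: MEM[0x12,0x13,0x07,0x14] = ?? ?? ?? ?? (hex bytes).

  after D0: wrote 8B at 0x03 = 106972cd57838d2c
  after D1: wrote 3B at 0x11 = 8d2cfe
  after D2: wrote 6B at 0x10 = 6972cd57838d
query mem[0x12]=0xcd, mem[0x13]=0x57, mem[0x07]=0x57, mem[0x14]=0x83

MEM[0x12,0x13,0x07,0x14] = cd 57 57 83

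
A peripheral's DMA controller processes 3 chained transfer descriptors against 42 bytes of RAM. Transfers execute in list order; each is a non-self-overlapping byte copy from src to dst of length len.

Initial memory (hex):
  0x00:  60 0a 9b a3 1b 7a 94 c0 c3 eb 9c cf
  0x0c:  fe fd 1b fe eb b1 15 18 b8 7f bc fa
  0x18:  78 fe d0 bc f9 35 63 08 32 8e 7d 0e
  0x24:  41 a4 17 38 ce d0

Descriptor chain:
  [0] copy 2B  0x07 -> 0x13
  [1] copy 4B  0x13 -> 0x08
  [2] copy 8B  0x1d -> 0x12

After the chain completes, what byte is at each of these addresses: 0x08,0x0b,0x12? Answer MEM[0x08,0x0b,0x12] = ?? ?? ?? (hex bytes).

MEM[0x08,0x0b,0x12] = c0 bc 35

  after D0: wrote 2B at 0x13 = c0c3
  after D1: wrote 4B at 0x08 = c0c37fbc
  after D2: wrote 8B at 0x12 = 356308328e7d0e41
query mem[0x08]=0xc0, mem[0x0b]=0xbc, mem[0x12]=0x35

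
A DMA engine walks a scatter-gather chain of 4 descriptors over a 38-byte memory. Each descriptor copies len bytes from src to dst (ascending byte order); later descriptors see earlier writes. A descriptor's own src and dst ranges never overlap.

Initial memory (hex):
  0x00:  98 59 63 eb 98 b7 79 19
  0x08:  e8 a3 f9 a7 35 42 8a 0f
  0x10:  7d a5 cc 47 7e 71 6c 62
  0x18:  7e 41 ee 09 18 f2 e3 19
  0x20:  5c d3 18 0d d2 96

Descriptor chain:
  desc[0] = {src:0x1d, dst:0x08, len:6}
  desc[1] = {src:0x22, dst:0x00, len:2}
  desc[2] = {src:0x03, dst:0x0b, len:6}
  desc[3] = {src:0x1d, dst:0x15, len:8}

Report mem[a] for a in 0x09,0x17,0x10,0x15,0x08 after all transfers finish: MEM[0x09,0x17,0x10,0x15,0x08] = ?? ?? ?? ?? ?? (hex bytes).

MEM[0x09,0x17,0x10,0x15,0x08] = e3 19 f2 f2 f2

#0 dst[0x08+6] := {0xf2,0xe3,0x19,0x5c,0xd3,0x18}
#1 dst[0x00+2] := {0x18,0x0d}
#2 dst[0x0b+6] := {0xeb,0x98,0xb7,0x79,0x19,0xf2}
#3 dst[0x15+8] := {0xf2,0xe3,0x19,0x5c,0xd3,0x18,0x0d,0xd2}
query mem[0x09]=0xe3, mem[0x17]=0x19, mem[0x10]=0xf2, mem[0x15]=0xf2, mem[0x08]=0xf2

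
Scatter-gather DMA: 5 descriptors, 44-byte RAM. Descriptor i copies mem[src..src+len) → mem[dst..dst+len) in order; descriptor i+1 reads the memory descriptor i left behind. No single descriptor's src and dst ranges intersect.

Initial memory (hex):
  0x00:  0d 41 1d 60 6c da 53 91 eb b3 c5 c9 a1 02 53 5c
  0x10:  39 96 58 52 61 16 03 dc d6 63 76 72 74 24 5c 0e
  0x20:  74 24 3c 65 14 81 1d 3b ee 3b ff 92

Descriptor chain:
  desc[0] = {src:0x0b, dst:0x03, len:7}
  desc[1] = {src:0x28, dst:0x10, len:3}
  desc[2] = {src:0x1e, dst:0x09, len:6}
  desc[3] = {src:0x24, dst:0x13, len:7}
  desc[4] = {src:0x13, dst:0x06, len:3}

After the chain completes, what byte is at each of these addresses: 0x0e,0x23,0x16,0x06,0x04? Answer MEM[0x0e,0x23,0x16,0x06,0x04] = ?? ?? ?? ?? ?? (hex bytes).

MEM[0x0e,0x23,0x16,0x06,0x04] = 65 65 3b 14 a1

D0: mem[0x03..0x09] <- [c9 a1 02 53 5c 39 96]
D1: mem[0x10..0x12] <- [ee 3b ff]
D2: mem[0x09..0x0e] <- [5c 0e 74 24 3c 65]
D3: mem[0x13..0x19] <- [14 81 1d 3b ee 3b ff]
D4: mem[0x06..0x08] <- [14 81 1d]
query mem[0x0e]=0x65, mem[0x23]=0x65, mem[0x16]=0x3b, mem[0x06]=0x14, mem[0x04]=0xa1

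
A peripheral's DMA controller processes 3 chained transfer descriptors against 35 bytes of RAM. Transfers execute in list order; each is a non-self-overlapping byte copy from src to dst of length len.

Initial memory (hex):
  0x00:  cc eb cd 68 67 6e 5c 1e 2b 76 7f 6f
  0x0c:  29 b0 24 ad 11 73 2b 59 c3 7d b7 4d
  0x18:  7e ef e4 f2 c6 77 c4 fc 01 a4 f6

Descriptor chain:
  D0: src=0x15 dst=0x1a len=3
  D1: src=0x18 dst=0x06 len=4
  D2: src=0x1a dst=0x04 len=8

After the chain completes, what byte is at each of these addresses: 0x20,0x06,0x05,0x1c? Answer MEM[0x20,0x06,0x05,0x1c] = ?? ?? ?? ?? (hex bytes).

MEM[0x20,0x06,0x05,0x1c] = 01 4d b7 4d

  after D0: wrote 3B at 0x1a = 7db74d
  after D1: wrote 4B at 0x06 = 7eef7db7
  after D2: wrote 8B at 0x04 = 7db74d77c4fc01a4
query mem[0x20]=0x01, mem[0x06]=0x4d, mem[0x05]=0xb7, mem[0x1c]=0x4d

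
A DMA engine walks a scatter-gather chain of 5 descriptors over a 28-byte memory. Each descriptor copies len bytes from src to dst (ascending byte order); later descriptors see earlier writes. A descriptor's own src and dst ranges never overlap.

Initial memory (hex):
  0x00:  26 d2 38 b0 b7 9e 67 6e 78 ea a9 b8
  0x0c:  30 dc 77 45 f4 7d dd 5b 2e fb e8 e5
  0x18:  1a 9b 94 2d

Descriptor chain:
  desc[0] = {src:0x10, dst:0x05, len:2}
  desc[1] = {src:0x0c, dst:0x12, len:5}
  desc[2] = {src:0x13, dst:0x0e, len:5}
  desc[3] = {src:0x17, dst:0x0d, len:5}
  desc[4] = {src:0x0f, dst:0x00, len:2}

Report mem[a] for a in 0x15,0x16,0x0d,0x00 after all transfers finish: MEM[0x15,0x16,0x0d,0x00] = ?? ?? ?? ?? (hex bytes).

MEM[0x15,0x16,0x0d,0x00] = 45 f4 e5 9b

[0] 0x10->0x05 len=2 : f4 7d
[1] 0x0c->0x12 len=5 : 30 dc 77 45 f4
[2] 0x13->0x0e len=5 : dc 77 45 f4 e5
[3] 0x17->0x0d len=5 : e5 1a 9b 94 2d
[4] 0x0f->0x00 len=2 : 9b 94
query mem[0x15]=0x45, mem[0x16]=0xf4, mem[0x0d]=0xe5, mem[0x00]=0x9b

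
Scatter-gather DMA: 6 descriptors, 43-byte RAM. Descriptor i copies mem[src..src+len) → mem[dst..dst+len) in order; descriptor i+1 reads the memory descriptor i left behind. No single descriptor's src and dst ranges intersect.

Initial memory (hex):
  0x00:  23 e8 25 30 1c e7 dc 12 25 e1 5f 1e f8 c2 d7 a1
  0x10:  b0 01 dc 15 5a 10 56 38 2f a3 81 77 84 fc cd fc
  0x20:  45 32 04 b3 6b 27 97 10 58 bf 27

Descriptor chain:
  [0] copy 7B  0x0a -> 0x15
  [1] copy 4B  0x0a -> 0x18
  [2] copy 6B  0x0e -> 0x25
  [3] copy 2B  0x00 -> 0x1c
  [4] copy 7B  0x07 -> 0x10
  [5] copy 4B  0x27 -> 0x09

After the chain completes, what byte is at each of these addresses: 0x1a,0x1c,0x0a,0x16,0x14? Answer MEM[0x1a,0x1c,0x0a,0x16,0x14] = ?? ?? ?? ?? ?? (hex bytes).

D0: mem[0x15..0x1b] <- [5f 1e f8 c2 d7 a1 b0]
D1: mem[0x18..0x1b] <- [5f 1e f8 c2]
D2: mem[0x25..0x2a] <- [d7 a1 b0 01 dc 15]
D3: mem[0x1c..0x1d] <- [23 e8]
D4: mem[0x10..0x16] <- [12 25 e1 5f 1e f8 c2]
D5: mem[0x09..0x0c] <- [b0 01 dc 15]
query mem[0x1a]=0xf8, mem[0x1c]=0x23, mem[0x0a]=0x01, mem[0x16]=0xc2, mem[0x14]=0x1e

MEM[0x1a,0x1c,0x0a,0x16,0x14] = f8 23 01 c2 1e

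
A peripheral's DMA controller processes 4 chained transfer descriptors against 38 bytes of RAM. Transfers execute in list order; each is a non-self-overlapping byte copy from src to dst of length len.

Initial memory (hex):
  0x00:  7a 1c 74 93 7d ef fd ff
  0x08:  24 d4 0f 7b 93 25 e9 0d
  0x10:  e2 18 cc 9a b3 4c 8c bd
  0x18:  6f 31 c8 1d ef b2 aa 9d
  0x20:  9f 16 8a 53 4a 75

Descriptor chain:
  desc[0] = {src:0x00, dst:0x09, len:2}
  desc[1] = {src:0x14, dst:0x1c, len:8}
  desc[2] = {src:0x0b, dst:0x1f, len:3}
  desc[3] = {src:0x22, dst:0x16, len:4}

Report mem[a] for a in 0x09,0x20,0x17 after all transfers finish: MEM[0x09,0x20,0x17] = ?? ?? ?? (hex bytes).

[0] 0x00->0x09 len=2 : 7a 1c
[1] 0x14->0x1c len=8 : b3 4c 8c bd 6f 31 c8 1d
[2] 0x0b->0x1f len=3 : 7b 93 25
[3] 0x22->0x16 len=4 : c8 1d 4a 75
query mem[0x09]=0x7a, mem[0x20]=0x93, mem[0x17]=0x1d

MEM[0x09,0x20,0x17] = 7a 93 1d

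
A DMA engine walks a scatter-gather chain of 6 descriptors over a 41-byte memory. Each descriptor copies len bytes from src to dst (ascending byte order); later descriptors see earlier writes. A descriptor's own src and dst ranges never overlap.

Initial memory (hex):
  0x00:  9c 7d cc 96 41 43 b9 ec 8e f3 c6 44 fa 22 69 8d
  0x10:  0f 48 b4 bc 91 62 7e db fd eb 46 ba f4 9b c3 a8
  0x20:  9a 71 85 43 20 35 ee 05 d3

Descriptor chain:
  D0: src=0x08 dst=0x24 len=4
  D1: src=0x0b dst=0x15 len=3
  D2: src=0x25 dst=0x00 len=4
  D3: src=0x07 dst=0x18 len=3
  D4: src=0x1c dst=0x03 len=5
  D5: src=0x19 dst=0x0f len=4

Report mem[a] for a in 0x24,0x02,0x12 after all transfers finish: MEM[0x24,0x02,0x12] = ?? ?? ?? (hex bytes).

[0] 0x08->0x24 len=4 : 8e f3 c6 44
[1] 0x0b->0x15 len=3 : 44 fa 22
[2] 0x25->0x00 len=4 : f3 c6 44 d3
[3] 0x07->0x18 len=3 : ec 8e f3
[4] 0x1c->0x03 len=5 : f4 9b c3 a8 9a
[5] 0x19->0x0f len=4 : 8e f3 ba f4
query mem[0x24]=0x8e, mem[0x02]=0x44, mem[0x12]=0xf4

MEM[0x24,0x02,0x12] = 8e 44 f4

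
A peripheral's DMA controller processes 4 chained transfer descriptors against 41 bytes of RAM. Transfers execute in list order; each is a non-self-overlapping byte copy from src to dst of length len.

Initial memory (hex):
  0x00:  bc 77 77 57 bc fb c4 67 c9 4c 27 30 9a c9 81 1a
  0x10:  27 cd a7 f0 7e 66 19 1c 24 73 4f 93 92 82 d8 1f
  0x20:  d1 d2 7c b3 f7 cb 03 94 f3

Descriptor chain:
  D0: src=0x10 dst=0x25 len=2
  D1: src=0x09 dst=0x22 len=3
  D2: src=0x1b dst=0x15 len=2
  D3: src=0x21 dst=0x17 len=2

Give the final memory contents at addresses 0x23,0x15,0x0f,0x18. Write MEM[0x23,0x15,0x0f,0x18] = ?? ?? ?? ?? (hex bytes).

D0: mem[0x25..0x26] <- [27 cd]
D1: mem[0x22..0x24] <- [4c 27 30]
D2: mem[0x15..0x16] <- [93 92]
D3: mem[0x17..0x18] <- [d2 4c]
query mem[0x23]=0x27, mem[0x15]=0x93, mem[0x0f]=0x1a, mem[0x18]=0x4c

MEM[0x23,0x15,0x0f,0x18] = 27 93 1a 4c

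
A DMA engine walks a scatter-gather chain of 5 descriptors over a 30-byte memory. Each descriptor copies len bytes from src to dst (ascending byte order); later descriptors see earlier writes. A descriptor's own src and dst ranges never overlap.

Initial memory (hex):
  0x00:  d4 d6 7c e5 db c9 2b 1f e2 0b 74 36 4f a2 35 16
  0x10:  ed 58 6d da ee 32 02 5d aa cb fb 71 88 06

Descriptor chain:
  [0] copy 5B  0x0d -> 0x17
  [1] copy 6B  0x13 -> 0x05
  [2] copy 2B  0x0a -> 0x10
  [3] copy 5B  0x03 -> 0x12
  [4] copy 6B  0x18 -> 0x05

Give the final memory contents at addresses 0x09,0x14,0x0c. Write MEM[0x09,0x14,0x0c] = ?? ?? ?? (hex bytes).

  after D0: wrote 5B at 0x17 = a23516ed58
  after D1: wrote 6B at 0x05 = daee3202a235
  after D2: wrote 2B at 0x10 = 3536
  after D3: wrote 5B at 0x12 = e5dbdaee32
  after D4: wrote 6B at 0x05 = 3516ed588806
query mem[0x09]=0x88, mem[0x14]=0xda, mem[0x0c]=0x4f

MEM[0x09,0x14,0x0c] = 88 da 4f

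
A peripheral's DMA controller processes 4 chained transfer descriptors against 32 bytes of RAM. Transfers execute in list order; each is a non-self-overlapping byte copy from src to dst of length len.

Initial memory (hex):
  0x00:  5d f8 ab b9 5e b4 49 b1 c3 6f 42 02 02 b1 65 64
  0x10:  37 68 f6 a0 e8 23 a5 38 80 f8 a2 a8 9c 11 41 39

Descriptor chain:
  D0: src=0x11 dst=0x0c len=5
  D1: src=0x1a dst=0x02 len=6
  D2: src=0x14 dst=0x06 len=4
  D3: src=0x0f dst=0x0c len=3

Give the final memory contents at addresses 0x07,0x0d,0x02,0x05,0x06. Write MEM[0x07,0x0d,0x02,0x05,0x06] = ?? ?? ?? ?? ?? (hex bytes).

[0] 0x11->0x0c len=5 : 68 f6 a0 e8 23
[1] 0x1a->0x02 len=6 : a2 a8 9c 11 41 39
[2] 0x14->0x06 len=4 : e8 23 a5 38
[3] 0x0f->0x0c len=3 : e8 23 68
query mem[0x07]=0x23, mem[0x0d]=0x23, mem[0x02]=0xa2, mem[0x05]=0x11, mem[0x06]=0xe8

MEM[0x07,0x0d,0x02,0x05,0x06] = 23 23 a2 11 e8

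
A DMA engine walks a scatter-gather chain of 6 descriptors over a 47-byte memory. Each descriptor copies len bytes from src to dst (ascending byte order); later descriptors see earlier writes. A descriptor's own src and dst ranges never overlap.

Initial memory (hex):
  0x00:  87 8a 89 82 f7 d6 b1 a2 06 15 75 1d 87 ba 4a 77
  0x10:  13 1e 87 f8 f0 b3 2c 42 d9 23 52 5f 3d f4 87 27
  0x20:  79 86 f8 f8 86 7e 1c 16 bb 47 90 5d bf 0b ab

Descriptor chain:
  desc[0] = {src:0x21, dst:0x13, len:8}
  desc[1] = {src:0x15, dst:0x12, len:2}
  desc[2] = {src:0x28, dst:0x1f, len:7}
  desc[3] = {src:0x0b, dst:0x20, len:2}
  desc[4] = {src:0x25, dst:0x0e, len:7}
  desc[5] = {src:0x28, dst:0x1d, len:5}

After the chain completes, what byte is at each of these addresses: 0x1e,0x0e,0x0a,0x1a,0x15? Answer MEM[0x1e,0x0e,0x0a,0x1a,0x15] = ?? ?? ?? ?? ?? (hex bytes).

#0 dst[0x13+8] := {0x86,0xf8,0xf8,0x86,0x7e,0x1c,0x16,0xbb}
#1 dst[0x12+2] := {0xf8,0x86}
#2 dst[0x1f+7] := {0xbb,0x47,0x90,0x5d,0xbf,0x0b,0xab}
#3 dst[0x20+2] := {0x1d,0x87}
#4 dst[0x0e+7] := {0xab,0x1c,0x16,0xbb,0x47,0x90,0x5d}
#5 dst[0x1d+5] := {0xbb,0x47,0x90,0x5d,0xbf}
query mem[0x1e]=0x47, mem[0x0e]=0xab, mem[0x0a]=0x75, mem[0x1a]=0xbb, mem[0x15]=0xf8

MEM[0x1e,0x0e,0x0a,0x1a,0x15] = 47 ab 75 bb f8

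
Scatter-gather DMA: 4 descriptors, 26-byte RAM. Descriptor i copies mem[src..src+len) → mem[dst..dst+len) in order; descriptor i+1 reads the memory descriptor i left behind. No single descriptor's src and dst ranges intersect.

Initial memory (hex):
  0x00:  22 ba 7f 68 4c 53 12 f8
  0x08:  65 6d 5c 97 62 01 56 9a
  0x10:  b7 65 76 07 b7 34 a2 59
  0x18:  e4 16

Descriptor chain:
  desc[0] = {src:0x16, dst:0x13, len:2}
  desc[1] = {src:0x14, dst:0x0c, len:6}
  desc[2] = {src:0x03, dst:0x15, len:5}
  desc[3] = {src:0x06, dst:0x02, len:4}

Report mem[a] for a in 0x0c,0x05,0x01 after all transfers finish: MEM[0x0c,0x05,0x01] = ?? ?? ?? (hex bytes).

MEM[0x0c,0x05,0x01] = 59 6d ba

#0 dst[0x13+2] := {0xa2,0x59}
#1 dst[0x0c+6] := {0x59,0x34,0xa2,0x59,0xe4,0x16}
#2 dst[0x15+5] := {0x68,0x4c,0x53,0x12,0xf8}
#3 dst[0x02+4] := {0x12,0xf8,0x65,0x6d}
query mem[0x0c]=0x59, mem[0x05]=0x6d, mem[0x01]=0xba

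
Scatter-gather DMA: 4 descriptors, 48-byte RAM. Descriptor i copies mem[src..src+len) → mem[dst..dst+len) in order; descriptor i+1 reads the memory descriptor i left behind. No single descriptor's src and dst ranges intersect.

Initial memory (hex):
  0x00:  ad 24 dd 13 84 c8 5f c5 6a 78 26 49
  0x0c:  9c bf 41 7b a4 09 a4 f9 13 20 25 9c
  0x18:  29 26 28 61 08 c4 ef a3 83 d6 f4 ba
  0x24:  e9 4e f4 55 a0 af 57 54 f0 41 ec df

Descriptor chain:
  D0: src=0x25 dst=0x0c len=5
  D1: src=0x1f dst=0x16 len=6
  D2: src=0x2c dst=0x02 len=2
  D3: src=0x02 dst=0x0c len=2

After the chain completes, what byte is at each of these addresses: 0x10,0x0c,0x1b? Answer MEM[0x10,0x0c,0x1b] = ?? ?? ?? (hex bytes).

MEM[0x10,0x0c,0x1b] = af f0 e9

[0] 0x25->0x0c len=5 : 4e f4 55 a0 af
[1] 0x1f->0x16 len=6 : a3 83 d6 f4 ba e9
[2] 0x2c->0x02 len=2 : f0 41
[3] 0x02->0x0c len=2 : f0 41
query mem[0x10]=0xaf, mem[0x0c]=0xf0, mem[0x1b]=0xe9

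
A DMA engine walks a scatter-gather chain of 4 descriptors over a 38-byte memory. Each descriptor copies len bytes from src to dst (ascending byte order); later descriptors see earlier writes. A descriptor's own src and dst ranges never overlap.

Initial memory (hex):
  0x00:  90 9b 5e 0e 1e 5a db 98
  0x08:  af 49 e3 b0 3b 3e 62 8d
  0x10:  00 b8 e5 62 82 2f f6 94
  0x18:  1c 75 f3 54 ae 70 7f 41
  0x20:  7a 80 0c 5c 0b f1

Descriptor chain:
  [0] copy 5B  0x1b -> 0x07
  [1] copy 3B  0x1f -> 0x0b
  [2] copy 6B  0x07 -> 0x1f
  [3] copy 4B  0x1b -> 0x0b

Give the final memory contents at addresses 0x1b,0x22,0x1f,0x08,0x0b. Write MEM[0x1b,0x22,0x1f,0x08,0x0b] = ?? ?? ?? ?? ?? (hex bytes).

MEM[0x1b,0x22,0x1f,0x08,0x0b] = 54 7f 54 ae 54

  after D0: wrote 5B at 0x07 = 54ae707f41
  after D1: wrote 3B at 0x0b = 417a80
  after D2: wrote 6B at 0x1f = 54ae707f417a
  after D3: wrote 4B at 0x0b = 54ae707f
query mem[0x1b]=0x54, mem[0x22]=0x7f, mem[0x1f]=0x54, mem[0x08]=0xae, mem[0x0b]=0x54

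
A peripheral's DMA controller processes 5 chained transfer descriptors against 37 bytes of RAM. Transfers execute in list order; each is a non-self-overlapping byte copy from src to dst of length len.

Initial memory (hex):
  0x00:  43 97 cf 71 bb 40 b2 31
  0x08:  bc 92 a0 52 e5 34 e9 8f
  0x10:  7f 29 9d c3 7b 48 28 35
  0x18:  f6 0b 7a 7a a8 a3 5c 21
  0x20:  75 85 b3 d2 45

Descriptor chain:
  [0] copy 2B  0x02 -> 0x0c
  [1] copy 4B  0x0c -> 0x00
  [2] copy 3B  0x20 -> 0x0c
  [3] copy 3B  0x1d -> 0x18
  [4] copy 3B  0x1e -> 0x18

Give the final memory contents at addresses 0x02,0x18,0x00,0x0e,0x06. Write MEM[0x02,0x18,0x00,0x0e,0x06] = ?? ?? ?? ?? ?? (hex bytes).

#0 dst[0x0c+2] := {0xcf,0x71}
#1 dst[0x00+4] := {0xcf,0x71,0xe9,0x8f}
#2 dst[0x0c+3] := {0x75,0x85,0xb3}
#3 dst[0x18+3] := {0xa3,0x5c,0x21}
#4 dst[0x18+3] := {0x5c,0x21,0x75}
query mem[0x02]=0xe9, mem[0x18]=0x5c, mem[0x00]=0xcf, mem[0x0e]=0xb3, mem[0x06]=0xb2

MEM[0x02,0x18,0x00,0x0e,0x06] = e9 5c cf b3 b2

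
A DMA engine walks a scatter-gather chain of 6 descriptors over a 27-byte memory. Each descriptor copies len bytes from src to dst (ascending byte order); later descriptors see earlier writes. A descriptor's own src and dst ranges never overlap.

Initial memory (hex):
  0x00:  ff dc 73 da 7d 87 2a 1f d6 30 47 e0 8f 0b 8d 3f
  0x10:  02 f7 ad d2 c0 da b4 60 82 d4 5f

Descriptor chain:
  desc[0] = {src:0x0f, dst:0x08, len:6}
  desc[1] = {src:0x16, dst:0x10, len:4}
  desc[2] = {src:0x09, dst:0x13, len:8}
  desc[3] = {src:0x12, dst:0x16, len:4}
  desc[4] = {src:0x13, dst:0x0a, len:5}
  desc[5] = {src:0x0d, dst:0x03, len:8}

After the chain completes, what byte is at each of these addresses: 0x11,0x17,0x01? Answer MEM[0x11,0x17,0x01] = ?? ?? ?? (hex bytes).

[0] 0x0f->0x08 len=6 : 3f 02 f7 ad d2 c0
[1] 0x16->0x10 len=4 : b4 60 82 d4
[2] 0x09->0x13 len=8 : 02 f7 ad d2 c0 8d 3f b4
[3] 0x12->0x16 len=4 : 82 02 f7 ad
[4] 0x13->0x0a len=5 : 02 f7 ad 82 02
[5] 0x0d->0x03 len=8 : 82 02 3f b4 60 82 02 f7
query mem[0x11]=0x60, mem[0x17]=0x02, mem[0x01]=0xdc

MEM[0x11,0x17,0x01] = 60 02 dc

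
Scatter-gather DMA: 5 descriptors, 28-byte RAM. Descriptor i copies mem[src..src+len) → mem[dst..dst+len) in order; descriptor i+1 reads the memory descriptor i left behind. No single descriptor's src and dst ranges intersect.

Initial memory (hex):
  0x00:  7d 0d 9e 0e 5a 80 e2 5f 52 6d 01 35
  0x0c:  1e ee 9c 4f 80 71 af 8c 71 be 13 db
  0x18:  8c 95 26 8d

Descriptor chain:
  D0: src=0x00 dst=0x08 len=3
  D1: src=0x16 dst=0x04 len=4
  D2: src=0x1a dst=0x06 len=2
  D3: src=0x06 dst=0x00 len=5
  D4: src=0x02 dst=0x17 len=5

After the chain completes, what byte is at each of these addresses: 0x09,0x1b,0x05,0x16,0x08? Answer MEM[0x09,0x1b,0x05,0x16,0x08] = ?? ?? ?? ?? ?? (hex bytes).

MEM[0x09,0x1b,0x05,0x16,0x08] = 0d 26 db 13 7d

[0] 0x00->0x08 len=3 : 7d 0d 9e
[1] 0x16->0x04 len=4 : 13 db 8c 95
[2] 0x1a->0x06 len=2 : 26 8d
[3] 0x06->0x00 len=5 : 26 8d 7d 0d 9e
[4] 0x02->0x17 len=5 : 7d 0d 9e db 26
query mem[0x09]=0x0d, mem[0x1b]=0x26, mem[0x05]=0xdb, mem[0x16]=0x13, mem[0x08]=0x7d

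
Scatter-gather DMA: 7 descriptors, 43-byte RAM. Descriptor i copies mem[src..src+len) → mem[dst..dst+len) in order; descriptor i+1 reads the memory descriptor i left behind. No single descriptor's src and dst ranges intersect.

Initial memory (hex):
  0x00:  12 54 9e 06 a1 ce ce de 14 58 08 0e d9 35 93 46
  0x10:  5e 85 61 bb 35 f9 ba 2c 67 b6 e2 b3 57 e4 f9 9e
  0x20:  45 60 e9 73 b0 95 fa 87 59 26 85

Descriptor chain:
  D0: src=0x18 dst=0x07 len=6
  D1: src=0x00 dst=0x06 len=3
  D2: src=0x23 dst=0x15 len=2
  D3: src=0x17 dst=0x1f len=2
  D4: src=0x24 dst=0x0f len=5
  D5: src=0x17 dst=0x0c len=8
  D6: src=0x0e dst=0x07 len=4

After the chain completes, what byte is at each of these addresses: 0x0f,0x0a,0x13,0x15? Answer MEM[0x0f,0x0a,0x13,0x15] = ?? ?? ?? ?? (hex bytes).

MEM[0x0f,0x0a,0x13,0x15] = e2 57 f9 73

  after D0: wrote 6B at 0x07 = 67b6e2b357e4
  after D1: wrote 3B at 0x06 = 12549e
  after D2: wrote 2B at 0x15 = 73b0
  after D3: wrote 2B at 0x1f = 2c67
  after D4: wrote 5B at 0x0f = b095fa8759
  after D5: wrote 8B at 0x0c = 2c67b6e2b357e4f9
  after D6: wrote 4B at 0x07 = b6e2b357
query mem[0x0f]=0xe2, mem[0x0a]=0x57, mem[0x13]=0xf9, mem[0x15]=0x73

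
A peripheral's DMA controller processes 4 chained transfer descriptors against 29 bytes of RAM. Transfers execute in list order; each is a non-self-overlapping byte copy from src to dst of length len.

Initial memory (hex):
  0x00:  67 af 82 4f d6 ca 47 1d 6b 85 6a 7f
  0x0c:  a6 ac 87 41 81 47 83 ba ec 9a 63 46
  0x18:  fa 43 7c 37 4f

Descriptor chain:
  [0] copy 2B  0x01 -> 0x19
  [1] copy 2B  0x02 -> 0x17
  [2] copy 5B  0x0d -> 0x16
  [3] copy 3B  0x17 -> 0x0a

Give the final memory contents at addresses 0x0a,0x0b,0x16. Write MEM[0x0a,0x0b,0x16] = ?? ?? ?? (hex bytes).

#0 dst[0x19+2] := {0xaf,0x82}
#1 dst[0x17+2] := {0x82,0x4f}
#2 dst[0x16+5] := {0xac,0x87,0x41,0x81,0x47}
#3 dst[0x0a+3] := {0x87,0x41,0x81}
query mem[0x0a]=0x87, mem[0x0b]=0x41, mem[0x16]=0xac

MEM[0x0a,0x0b,0x16] = 87 41 ac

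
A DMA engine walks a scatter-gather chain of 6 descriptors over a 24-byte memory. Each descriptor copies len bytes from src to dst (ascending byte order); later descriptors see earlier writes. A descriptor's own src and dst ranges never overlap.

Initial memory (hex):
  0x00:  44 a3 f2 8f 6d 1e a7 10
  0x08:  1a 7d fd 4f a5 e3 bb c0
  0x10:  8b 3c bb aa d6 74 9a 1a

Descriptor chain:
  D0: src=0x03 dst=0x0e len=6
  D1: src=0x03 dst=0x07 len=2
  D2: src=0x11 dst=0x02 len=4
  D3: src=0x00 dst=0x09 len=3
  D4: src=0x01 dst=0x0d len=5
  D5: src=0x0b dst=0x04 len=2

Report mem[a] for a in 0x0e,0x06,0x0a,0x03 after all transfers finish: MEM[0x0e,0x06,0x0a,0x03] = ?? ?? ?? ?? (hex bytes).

MEM[0x0e,0x06,0x0a,0x03] = a7 a7 a3 10

[0] 0x03->0x0e len=6 : 8f 6d 1e a7 10 1a
[1] 0x03->0x07 len=2 : 8f 6d
[2] 0x11->0x02 len=4 : a7 10 1a d6
[3] 0x00->0x09 len=3 : 44 a3 a7
[4] 0x01->0x0d len=5 : a3 a7 10 1a d6
[5] 0x0b->0x04 len=2 : a7 a5
query mem[0x0e]=0xa7, mem[0x06]=0xa7, mem[0x0a]=0xa3, mem[0x03]=0x10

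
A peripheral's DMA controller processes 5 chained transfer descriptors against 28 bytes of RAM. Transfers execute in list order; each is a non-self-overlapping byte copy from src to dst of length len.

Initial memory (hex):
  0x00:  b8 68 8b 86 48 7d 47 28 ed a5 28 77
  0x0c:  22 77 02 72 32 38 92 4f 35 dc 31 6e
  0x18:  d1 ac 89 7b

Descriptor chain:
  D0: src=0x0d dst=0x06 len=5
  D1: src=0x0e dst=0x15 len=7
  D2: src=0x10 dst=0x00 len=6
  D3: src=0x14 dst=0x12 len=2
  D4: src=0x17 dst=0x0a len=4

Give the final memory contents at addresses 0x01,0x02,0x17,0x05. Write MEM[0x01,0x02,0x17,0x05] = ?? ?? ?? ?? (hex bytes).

  after D0: wrote 5B at 0x06 = 7702723238
  after D1: wrote 7B at 0x15 = 02723238924f35
  after D2: wrote 6B at 0x00 = 3238924f3502
  after D3: wrote 2B at 0x12 = 3502
  after D4: wrote 4B at 0x0a = 3238924f
query mem[0x01]=0x38, mem[0x02]=0x92, mem[0x17]=0x32, mem[0x05]=0x02

MEM[0x01,0x02,0x17,0x05] = 38 92 32 02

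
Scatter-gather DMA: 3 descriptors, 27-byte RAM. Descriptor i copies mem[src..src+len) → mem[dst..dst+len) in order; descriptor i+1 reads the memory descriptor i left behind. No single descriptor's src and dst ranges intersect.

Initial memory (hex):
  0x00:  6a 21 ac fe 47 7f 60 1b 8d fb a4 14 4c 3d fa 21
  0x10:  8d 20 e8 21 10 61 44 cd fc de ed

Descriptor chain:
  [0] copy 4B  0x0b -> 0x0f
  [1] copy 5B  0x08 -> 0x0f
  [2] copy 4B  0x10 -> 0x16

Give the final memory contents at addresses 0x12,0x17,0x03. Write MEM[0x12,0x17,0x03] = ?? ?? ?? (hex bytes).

MEM[0x12,0x17,0x03] = 14 a4 fe

[0] 0x0b->0x0f len=4 : 14 4c 3d fa
[1] 0x08->0x0f len=5 : 8d fb a4 14 4c
[2] 0x10->0x16 len=4 : fb a4 14 4c
query mem[0x12]=0x14, mem[0x17]=0xa4, mem[0x03]=0xfe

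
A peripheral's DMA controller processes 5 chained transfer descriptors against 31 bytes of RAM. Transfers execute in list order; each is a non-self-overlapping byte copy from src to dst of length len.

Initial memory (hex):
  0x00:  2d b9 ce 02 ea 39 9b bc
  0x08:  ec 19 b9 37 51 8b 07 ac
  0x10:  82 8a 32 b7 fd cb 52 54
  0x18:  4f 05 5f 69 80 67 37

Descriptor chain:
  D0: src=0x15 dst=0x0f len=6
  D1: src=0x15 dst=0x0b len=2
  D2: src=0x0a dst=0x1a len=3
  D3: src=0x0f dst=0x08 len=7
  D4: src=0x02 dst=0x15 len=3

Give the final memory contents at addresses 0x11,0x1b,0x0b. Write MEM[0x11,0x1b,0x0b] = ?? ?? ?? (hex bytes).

[0] 0x15->0x0f len=6 : cb 52 54 4f 05 5f
[1] 0x15->0x0b len=2 : cb 52
[2] 0x0a->0x1a len=3 : b9 cb 52
[3] 0x0f->0x08 len=7 : cb 52 54 4f 05 5f cb
[4] 0x02->0x15 len=3 : ce 02 ea
query mem[0x11]=0x54, mem[0x1b]=0xcb, mem[0x0b]=0x4f

MEM[0x11,0x1b,0x0b] = 54 cb 4f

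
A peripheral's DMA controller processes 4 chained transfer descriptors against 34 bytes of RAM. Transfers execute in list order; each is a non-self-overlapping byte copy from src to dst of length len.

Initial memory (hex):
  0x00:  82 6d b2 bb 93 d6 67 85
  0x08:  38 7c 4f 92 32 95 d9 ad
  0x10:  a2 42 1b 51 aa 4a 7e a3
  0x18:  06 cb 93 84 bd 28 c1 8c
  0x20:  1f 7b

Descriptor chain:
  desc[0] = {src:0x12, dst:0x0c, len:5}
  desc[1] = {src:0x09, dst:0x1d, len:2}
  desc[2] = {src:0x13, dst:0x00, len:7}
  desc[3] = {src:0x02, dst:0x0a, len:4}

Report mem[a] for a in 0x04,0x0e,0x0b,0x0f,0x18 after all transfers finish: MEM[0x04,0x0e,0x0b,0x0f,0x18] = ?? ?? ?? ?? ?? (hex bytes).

D0: mem[0x0c..0x10] <- [1b 51 aa 4a 7e]
D1: mem[0x1d..0x1e] <- [7c 4f]
D2: mem[0x00..0x06] <- [51 aa 4a 7e a3 06 cb]
D3: mem[0x0a..0x0d] <- [4a 7e a3 06]
query mem[0x04]=0xa3, mem[0x0e]=0xaa, mem[0x0b]=0x7e, mem[0x0f]=0x4a, mem[0x18]=0x06

MEM[0x04,0x0e,0x0b,0x0f,0x18] = a3 aa 7e 4a 06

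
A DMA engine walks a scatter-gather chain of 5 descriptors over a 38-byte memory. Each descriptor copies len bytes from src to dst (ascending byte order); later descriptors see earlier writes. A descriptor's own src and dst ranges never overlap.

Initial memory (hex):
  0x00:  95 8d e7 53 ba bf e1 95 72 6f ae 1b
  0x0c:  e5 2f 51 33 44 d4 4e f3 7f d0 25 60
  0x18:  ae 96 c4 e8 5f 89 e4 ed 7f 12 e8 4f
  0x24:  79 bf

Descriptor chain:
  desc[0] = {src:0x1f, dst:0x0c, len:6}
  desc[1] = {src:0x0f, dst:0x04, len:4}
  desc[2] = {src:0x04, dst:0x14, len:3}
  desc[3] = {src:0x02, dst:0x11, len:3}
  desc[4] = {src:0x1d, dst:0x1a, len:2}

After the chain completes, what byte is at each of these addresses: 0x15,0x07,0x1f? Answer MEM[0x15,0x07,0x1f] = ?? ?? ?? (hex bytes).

MEM[0x15,0x07,0x1f] = 4f 4e ed

  after D0: wrote 6B at 0x0c = ed7f12e84f79
  after D1: wrote 4B at 0x04 = e84f794e
  after D2: wrote 3B at 0x14 = e84f79
  after D3: wrote 3B at 0x11 = e753e8
  after D4: wrote 2B at 0x1a = 89e4
query mem[0x15]=0x4f, mem[0x07]=0x4e, mem[0x1f]=0xed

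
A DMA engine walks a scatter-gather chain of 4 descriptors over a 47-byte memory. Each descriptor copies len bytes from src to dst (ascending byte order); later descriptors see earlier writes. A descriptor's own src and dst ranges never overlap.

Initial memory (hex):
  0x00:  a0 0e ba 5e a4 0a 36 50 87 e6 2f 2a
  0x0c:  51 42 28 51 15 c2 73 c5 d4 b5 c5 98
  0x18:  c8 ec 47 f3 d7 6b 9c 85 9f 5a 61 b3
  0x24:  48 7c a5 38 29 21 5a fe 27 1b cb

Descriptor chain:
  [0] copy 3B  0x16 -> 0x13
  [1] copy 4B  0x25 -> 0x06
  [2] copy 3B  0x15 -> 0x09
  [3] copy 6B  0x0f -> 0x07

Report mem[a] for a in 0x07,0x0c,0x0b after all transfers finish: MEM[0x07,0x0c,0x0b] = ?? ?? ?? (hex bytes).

MEM[0x07,0x0c,0x0b] = 51 98 c5

#0 dst[0x13+3] := {0xc5,0x98,0xc8}
#1 dst[0x06+4] := {0x7c,0xa5,0x38,0x29}
#2 dst[0x09+3] := {0xc8,0xc5,0x98}
#3 dst[0x07+6] := {0x51,0x15,0xc2,0x73,0xc5,0x98}
query mem[0x07]=0x51, mem[0x0c]=0x98, mem[0x0b]=0xc5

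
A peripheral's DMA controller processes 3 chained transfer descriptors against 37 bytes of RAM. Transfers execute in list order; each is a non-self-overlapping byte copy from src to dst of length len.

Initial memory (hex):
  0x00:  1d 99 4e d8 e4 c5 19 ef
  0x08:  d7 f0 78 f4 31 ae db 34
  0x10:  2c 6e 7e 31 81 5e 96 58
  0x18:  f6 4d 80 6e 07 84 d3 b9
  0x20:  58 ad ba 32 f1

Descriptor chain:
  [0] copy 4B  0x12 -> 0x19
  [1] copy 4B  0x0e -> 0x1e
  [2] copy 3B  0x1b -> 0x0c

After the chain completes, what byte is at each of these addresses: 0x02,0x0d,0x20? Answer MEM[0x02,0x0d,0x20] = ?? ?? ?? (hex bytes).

#0 dst[0x19+4] := {0x7e,0x31,0x81,0x5e}
#1 dst[0x1e+4] := {0xdb,0x34,0x2c,0x6e}
#2 dst[0x0c+3] := {0x81,0x5e,0x84}
query mem[0x02]=0x4e, mem[0x0d]=0x5e, mem[0x20]=0x2c

MEM[0x02,0x0d,0x20] = 4e 5e 2c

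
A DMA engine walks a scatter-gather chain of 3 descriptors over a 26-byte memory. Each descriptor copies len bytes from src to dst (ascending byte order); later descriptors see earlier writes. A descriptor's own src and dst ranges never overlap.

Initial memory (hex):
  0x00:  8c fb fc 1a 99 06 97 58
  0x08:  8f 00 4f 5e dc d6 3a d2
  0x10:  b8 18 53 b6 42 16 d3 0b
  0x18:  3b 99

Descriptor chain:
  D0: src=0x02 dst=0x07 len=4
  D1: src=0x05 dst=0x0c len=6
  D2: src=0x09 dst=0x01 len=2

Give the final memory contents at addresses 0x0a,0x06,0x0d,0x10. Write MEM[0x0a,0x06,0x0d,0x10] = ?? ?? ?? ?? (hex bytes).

D0: mem[0x07..0x0a] <- [fc 1a 99 06]
D1: mem[0x0c..0x11] <- [06 97 fc 1a 99 06]
D2: mem[0x01..0x02] <- [99 06]
query mem[0x0a]=0x06, mem[0x06]=0x97, mem[0x0d]=0x97, mem[0x10]=0x99

MEM[0x0a,0x06,0x0d,0x10] = 06 97 97 99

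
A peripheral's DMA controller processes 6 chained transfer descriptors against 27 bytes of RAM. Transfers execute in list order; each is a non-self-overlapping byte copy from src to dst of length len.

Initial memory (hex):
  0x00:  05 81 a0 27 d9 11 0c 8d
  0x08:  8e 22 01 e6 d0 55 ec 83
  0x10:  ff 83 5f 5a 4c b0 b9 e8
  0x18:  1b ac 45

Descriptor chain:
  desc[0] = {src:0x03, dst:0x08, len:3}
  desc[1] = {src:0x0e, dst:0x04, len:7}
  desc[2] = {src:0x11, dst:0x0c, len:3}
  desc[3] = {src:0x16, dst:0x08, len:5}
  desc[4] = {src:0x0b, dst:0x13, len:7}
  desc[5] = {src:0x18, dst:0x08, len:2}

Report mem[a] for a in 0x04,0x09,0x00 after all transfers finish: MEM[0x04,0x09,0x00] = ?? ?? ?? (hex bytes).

[0] 0x03->0x08 len=3 : 27 d9 11
[1] 0x0e->0x04 len=7 : ec 83 ff 83 5f 5a 4c
[2] 0x11->0x0c len=3 : 83 5f 5a
[3] 0x16->0x08 len=5 : b9 e8 1b ac 45
[4] 0x0b->0x13 len=7 : ac 45 5f 5a 83 ff 83
[5] 0x18->0x08 len=2 : ff 83
query mem[0x04]=0xec, mem[0x09]=0x83, mem[0x00]=0x05

MEM[0x04,0x09,0x00] = ec 83 05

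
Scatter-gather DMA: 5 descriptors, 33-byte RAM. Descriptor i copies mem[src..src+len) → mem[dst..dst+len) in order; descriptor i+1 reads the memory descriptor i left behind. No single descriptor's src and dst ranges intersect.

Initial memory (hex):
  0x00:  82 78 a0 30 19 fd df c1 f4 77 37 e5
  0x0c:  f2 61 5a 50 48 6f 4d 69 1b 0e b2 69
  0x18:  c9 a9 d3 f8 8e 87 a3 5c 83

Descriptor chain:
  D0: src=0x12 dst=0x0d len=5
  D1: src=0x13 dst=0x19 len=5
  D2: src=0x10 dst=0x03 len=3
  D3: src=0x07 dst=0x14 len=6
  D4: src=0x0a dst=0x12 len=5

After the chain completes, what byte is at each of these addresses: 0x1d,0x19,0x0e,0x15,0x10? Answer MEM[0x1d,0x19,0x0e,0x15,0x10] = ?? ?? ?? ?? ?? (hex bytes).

D0: mem[0x0d..0x11] <- [4d 69 1b 0e b2]
D1: mem[0x19..0x1d] <- [69 1b 0e b2 69]
D2: mem[0x03..0x05] <- [0e b2 4d]
D3: mem[0x14..0x19] <- [c1 f4 77 37 e5 f2]
D4: mem[0x12..0x16] <- [37 e5 f2 4d 69]
query mem[0x1d]=0x69, mem[0x19]=0xf2, mem[0x0e]=0x69, mem[0x15]=0x4d, mem[0x10]=0x0e

MEM[0x1d,0x19,0x0e,0x15,0x10] = 69 f2 69 4d 0e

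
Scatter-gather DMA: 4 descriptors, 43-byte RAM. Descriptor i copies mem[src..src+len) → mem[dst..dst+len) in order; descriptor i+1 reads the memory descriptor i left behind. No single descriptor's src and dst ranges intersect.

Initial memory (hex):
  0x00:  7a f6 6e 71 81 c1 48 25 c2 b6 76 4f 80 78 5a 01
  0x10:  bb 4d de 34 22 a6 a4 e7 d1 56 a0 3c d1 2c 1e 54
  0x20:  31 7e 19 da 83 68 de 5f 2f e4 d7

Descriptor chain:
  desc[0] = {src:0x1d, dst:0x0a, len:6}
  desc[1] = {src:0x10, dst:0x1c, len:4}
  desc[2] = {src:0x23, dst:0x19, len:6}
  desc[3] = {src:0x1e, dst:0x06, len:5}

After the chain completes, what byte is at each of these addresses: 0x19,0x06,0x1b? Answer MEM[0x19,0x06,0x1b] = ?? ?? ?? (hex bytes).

MEM[0x19,0x06,0x1b] = da 2f 68

[0] 0x1d->0x0a len=6 : 2c 1e 54 31 7e 19
[1] 0x10->0x1c len=4 : bb 4d de 34
[2] 0x23->0x19 len=6 : da 83 68 de 5f 2f
[3] 0x1e->0x06 len=5 : 2f 34 31 7e 19
query mem[0x19]=0xda, mem[0x06]=0x2f, mem[0x1b]=0x68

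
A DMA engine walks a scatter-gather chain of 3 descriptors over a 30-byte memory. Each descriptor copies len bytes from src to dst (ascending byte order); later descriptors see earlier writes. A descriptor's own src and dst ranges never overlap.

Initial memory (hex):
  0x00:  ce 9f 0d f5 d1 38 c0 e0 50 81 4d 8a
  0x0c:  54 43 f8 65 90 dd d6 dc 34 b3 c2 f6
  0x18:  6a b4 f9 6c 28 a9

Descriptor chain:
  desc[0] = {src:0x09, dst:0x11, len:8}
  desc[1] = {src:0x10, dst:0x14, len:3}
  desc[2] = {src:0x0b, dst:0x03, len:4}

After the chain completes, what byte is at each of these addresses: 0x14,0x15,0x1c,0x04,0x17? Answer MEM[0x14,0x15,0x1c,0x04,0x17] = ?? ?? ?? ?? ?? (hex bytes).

MEM[0x14,0x15,0x1c,0x04,0x17] = 90 81 28 54 65

[0] 0x09->0x11 len=8 : 81 4d 8a 54 43 f8 65 90
[1] 0x10->0x14 len=3 : 90 81 4d
[2] 0x0b->0x03 len=4 : 8a 54 43 f8
query mem[0x14]=0x90, mem[0x15]=0x81, mem[0x1c]=0x28, mem[0x04]=0x54, mem[0x17]=0x65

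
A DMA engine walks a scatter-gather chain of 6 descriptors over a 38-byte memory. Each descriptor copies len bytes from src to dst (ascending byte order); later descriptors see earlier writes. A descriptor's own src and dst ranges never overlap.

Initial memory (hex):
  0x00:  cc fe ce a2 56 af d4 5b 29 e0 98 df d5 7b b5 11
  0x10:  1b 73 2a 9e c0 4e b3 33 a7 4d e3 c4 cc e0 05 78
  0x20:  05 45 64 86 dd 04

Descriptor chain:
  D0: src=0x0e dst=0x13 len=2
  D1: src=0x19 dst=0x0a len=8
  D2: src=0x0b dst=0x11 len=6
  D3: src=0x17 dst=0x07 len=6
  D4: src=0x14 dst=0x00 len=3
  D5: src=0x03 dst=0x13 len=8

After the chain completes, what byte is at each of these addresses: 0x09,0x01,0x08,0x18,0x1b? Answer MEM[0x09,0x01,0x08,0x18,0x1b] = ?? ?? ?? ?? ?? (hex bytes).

MEM[0x09,0x01,0x08,0x18,0x1b] = 4d 05 a7 a7 c4

D0: mem[0x13..0x14] <- [b5 11]
D1: mem[0x0a..0x11] <- [4d e3 c4 cc e0 05 78 05]
D2: mem[0x11..0x16] <- [e3 c4 cc e0 05 78]
D3: mem[0x07..0x0c] <- [33 a7 4d e3 c4 cc]
D4: mem[0x00..0x02] <- [e0 05 78]
D5: mem[0x13..0x1a] <- [a2 56 af d4 33 a7 4d e3]
query mem[0x09]=0x4d, mem[0x01]=0x05, mem[0x08]=0xa7, mem[0x18]=0xa7, mem[0x1b]=0xc4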